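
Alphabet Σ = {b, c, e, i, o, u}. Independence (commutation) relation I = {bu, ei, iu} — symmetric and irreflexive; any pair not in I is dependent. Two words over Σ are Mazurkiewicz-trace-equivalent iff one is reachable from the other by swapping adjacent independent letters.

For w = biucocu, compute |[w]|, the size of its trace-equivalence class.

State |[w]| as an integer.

#0=b has no predecessor
#1=i depends on [0:b]
#2=u has no predecessor
#3=c depends on [1:i, 2:u]
#4=o depends on [3:c]
#5=c depends on [4:o]
#6=u depends on [5:c]
sources: [0:b, 2:u]
N(rest) = Σ N(rest − s) over sources s of rest; N(one piece) = 1:
  size 1 → [6]=1
  size 2 → [5,6]=1
  size 3 → [4,5,6]=1
  size 4 → [3,4,5,6]=1
  size 5 → [1,3,4,5,6]=1  [2,3,4,5,6]=1
  first=0(b) contributes 2
  first=2(u) contributes 1
|[w]| = 3

3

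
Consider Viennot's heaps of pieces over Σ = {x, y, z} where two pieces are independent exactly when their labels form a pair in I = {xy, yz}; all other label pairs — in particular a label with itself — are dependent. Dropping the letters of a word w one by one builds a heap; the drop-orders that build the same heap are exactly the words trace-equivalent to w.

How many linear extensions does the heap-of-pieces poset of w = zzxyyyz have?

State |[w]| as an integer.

piece 0:z — minimal
piece 1:z rests on {0:z}
piece 2:x rests on {1:z}
piece 3:y — minimal
piece 4:y rests on {3:y}
piece 5:y rests on {4:y}
piece 6:z rests on {2:x}
minimal pieces: {0:z, 3:y}
ways to finish when only these pieces remain (= sum over removing one remaining piece with nothing left below it):
  1 left: {5}→1  {6}→1
  2 left: {2,6}→1  {4,5}→1  {5,6}→2
  3 left: {1,2,6}→1  {2,5,6}→3  {3,4,5}→1  {4,5,6}→3
  4 left: {0,1,2,6}→1  {1,2,5,6}→4  {2,4,5,6}→6  {3,4,5,6}→4
  5 left: {0,1,2,5,6}→5  {1,2,4,5,6}→10  {2,3,4,5,6}→10
  placing 0:z first → 20 extensions
  placing 3:y first → 15 extensions
total linear extensions = 35

35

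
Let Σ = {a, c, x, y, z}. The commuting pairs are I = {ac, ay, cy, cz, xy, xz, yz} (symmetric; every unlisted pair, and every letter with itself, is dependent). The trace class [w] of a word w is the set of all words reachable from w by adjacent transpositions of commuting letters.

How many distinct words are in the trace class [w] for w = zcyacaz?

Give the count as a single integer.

piece 0:z — minimal
piece 1:c — minimal
piece 2:y — minimal
piece 3:a rests on {0:z}
piece 4:c rests on {1:c}
piece 5:a rests on {3:a}
piece 6:z rests on {5:a}
minimal pieces: {0:z, 1:c, 2:y}
ways to finish when only these pieces remain (= sum over removing one remaining piece with nothing left below it):
  1 left: {2}→1  {4}→1  {6}→1
  2 left: {1,4}→1  {2,4}→2  {2,6}→2  {4,6}→2  {5,6}→1
  3 left: {1,2,4}→3  {1,4,6}→3  {2,4,6}→6  {2,5,6}→3  {3,5,6}→1  {4,5,6}→3
  4 left: {0,3,5,6}→1  {1,2,4,6}→12  {1,4,5,6}→6  {2,3,5,6}→4  {2,4,5,6}→12  {3,4,5,6}→4
  5 left: {0,2,3,5,6}→5  {0,3,4,5,6}→5  {1,2,4,5,6}→30  {1,3,4,5,6}→10  {2,3,4,5,6}→20
  placing 0:z first → 60 extensions
  placing 1:c first → 30 extensions
  placing 2:y first → 15 extensions
total linear extensions = 105

105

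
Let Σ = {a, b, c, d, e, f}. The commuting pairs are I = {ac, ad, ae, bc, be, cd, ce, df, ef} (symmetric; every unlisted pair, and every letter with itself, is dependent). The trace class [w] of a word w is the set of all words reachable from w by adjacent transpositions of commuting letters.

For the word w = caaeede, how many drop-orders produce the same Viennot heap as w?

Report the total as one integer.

drop 0:c onto floor
drop 1:a onto floor
drop 2:a onto {1:a}
drop 3:e onto floor
drop 4:e onto {3:e}
drop 5:d onto {4:e}
drop 6:e onto {5:d}
ground layer = {0:c, 1:a, 3:e}
drop-orders for the pieces not yet dropped (sum over which currently-grounded one goes next):
  1 to go: {0} 1  {2} 1  {6} 1
  2 to go: {0,2} 2  {0,6} 2  {1,2} 1  {2,6} 2  {5,6} 1
  3 to go: {0,1,2} 3  {0,2,6} 6  {0,5,6} 3  {1,2,6} 3  {2,5,6} 3  {4,5,6} 1
  4 to go: {0,1,2,6} 12  {0,2,5,6} 12  {0,4,5,6} 4  {1,2,5,6} 6  {2,4,5,6} 4  {3,4,5,6} 1
  5 to go: {0,1,2,5,6} 30  {0,2,4,5,6} 20  {0,3,4,5,6} 5  {1,2,4,5,6} 10  {2,3,4,5,6} 5
  if 0:c drops first: 15 orders
  if 1:a drops first: 30 orders
  if 3:e drops first: 60 orders
heap linearizations: 105

105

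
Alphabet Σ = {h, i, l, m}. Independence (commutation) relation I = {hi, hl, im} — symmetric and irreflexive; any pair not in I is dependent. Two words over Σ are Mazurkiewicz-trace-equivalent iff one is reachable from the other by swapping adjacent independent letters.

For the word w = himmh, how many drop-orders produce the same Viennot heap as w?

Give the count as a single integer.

5

drop 0:h onto floor
drop 1:i onto floor
drop 2:m onto {0:h}
drop 3:m onto {2:m}
drop 4:h onto {3:m}
ground layer = {0:h, 1:i}
drop-orders for the pieces not yet dropped (sum over which currently-grounded one goes next):
  1 to go: {1} 1  {4} 1
  2 to go: {1,4} 2  {3,4} 1
  3 to go: {1,3,4} 3  {2,3,4} 1
  if 0:h drops first: 4 orders
  if 1:i drops first: 1 orders
heap linearizations: 5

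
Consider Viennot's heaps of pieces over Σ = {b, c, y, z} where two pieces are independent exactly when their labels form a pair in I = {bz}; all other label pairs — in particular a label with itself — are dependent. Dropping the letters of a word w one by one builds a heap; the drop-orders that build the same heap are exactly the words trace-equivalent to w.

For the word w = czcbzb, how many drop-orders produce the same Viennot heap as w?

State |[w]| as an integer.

0(c) covers ∅
1(z) covers 0:c
2(c) covers 1:z
3(b) covers 2:c
4(z) covers 2:c
5(b) covers 3:b
floor of heap: 0:c
completions by unplaced set U, small U first (add the entries for U minus each lowest piece of U):
  |U|=1: {4}:1  {5}:1
  |U|=2: {3,5}:1  {4,5}:2
  |U|=3: {3,4,5}:3
  |U|=4: {2,3,4,5}:3
  start at 0(c): 3

3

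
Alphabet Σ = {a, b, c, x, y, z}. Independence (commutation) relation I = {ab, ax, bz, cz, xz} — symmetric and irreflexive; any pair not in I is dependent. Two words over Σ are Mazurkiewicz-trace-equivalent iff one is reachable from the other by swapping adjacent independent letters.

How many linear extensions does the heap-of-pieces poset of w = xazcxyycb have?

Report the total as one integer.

piece 0:x — minimal
piece 1:a — minimal
piece 2:z rests on {1:a}
piece 3:c rests on {0:x, 1:a}
piece 4:x rests on {3:c}
piece 5:y rests on {2:z, 4:x}
piece 6:y rests on {5:y}
piece 7:c rests on {6:y}
piece 8:b rests on {7:c}
minimal pieces: {0:x, 1:a}
ways to finish when only these pieces remain (= sum over removing one remaining piece with nothing left below it):
  1 left: {8}→1
  2 left: {7,8}→1
  3 left: {6,7,8}→1
  4 left: {5,6,7,8}→1
  5 left: {2,5,6,7,8}→1  {4,5,6,7,8}→1
  6 left: {2,4,5,6,7,8}→2  {3,4,5,6,7,8}→1
  7 left: {0,3,4,5,6,7,8}→1  {2,3,4,5,6,7,8}→3
  placing 0:x first → 3 extensions
  placing 1:a first → 4 extensions
total linear extensions = 7

7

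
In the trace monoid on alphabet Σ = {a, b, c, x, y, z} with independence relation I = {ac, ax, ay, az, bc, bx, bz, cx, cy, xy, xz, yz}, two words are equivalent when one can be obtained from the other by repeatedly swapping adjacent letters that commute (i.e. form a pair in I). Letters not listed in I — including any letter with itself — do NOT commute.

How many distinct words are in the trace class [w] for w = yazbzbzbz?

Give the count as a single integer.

252

piece 0:y — minimal
piece 1:a — minimal
piece 2:z — minimal
piece 3:b rests on {0:y, 1:a}
piece 4:z rests on {2:z}
piece 5:b rests on {3:b}
piece 6:z rests on {4:z}
piece 7:b rests on {5:b}
piece 8:z rests on {6:z}
minimal pieces: {0:y, 1:a, 2:z}
ways to finish when only these pieces remain (= sum over removing one remaining piece with nothing left below it):
  1 left: {7}→1  {8}→1
  2 left: {5,7}→1  {6,8}→1  {7,8}→2
  3 left: {3,5,7}→1  {4,6,8}→1  {5,7,8}→3  {6,7,8}→3
  4 left: {0,3,5,7}→1  {1,3,5,7}→1  {2,4,6,8}→1  {3,5,7,8}→4  {4,6,7,8}→4  {5,6,7,8}→6
  5 left: {0,1,3,5,7}→2  {0,3,5,7,8}→5  {1,3,5,7,8}→5  {2,4,6,7,8}→5  {3,5,6,7,8}→10  {4,5,6,7,8}→10
  6 left: {0,1,3,5,7,8}→12  {0,3,5,6,7,8}→15  {1,3,5,6,7,8}→15  {2,4,5,6,7,8}→15  {3,4,5,6,7,8}→20
  7 left: {0,1,3,5,6,7,8}→42  {0,3,4,5,6,7,8}→35  {1,3,4,5,6,7,8}→35  {2,3,4,5,6,7,8}→35
  placing 0:y first → 70 extensions
  placing 1:a first → 70 extensions
  placing 2:z first → 112 extensions
total linear extensions = 252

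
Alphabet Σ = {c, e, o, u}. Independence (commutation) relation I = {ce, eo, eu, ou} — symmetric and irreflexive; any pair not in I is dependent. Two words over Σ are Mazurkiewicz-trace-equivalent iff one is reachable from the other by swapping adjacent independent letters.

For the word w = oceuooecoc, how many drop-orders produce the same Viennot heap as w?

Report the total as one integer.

135

#0=o has no predecessor
#1=c depends on [0:o]
#2=e has no predecessor
#3=u depends on [1:c]
#4=o depends on [1:c]
#5=o depends on [4:o]
#6=e depends on [2:e]
#7=c depends on [3:u, 5:o]
#8=o depends on [7:c]
#9=c depends on [8:o]
sources: [0:o, 2:e]
N(rest) = Σ N(rest − s) over sources s of rest; N(one piece) = 1:
  size 1 → [6]=1  [9]=1
  size 2 → [2,6]=1  [6,9]=2  [8,9]=1
  size 3 → [2,6,9]=3  [6,8,9]=3  [7,8,9]=1
  size 4 → [2,6,8,9]=6  [3,7,8,9]=1  [5,7,8,9]=1  [6,7,8,9]=4
  size 5 → [2,6,7,8,9]=10  [3,5,7,8,9]=2  [3,6,7,8,9]=5  [4,5,7,8,9]=1  [5,6,7,8,9]=5
  size 6 → [2,3,6,7,8,9]=15  [2,5,6,7,8,9]=15  [3,4,5,7,8,9]=3  [3,5,6,7,8,9]=12  [4,5,6,7,8,9]=6
  size 7 → [1,3,4,5,7,8,9]=3  [2,3,5,6,7,8,9]=42  [2,4,5,6,7,8,9]=21  [3,4,5,6,7,8,9]=21
  size 8 → [0,1,3,4,5,7,8,9]=3  [1,3,4,5,6,7,8,9]=24  [2,3,4,5,6,7,8,9]=84
  first=0(o) contributes 108
  first=2(e) contributes 27
|[w]| = 135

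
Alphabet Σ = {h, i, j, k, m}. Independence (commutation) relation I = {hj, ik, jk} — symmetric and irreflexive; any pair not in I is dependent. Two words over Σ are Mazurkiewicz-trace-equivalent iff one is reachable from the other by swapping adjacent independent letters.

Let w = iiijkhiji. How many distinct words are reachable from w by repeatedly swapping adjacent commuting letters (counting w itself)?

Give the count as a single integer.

piece 0:i — minimal
piece 1:i rests on {0:i}
piece 2:i rests on {1:i}
piece 3:j rests on {2:i}
piece 4:k — minimal
piece 5:h rests on {2:i, 4:k}
piece 6:i rests on {3:j, 5:h}
piece 7:j rests on {6:i}
piece 8:i rests on {7:j}
minimal pieces: {0:i, 4:k}
ways to finish when only these pieces remain (= sum over removing one remaining piece with nothing left below it):
  1 left: {8}→1
  2 left: {7,8}→1
  3 left: {6,7,8}→1
  4 left: {3,6,7,8}→1  {5,6,7,8}→1
  5 left: {3,5,6,7,8}→2  {4,5,6,7,8}→1
  6 left: {2,3,5,6,7,8}→2  {3,4,5,6,7,8}→3
  7 left: {1,2,3,5,6,7,8}→2  {2,3,4,5,6,7,8}→5
  placing 0:i first → 7 extensions
  placing 4:k first → 2 extensions
total linear extensions = 9

9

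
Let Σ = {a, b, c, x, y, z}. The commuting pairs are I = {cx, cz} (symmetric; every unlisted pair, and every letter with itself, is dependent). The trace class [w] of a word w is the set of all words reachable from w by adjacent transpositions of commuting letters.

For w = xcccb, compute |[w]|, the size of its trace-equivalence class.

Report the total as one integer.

4

0(x) covers ∅
1(c) covers ∅
2(c) covers 1:c
3(c) covers 2:c
4(b) covers 0:x, 3:c
floor of heap: 0:x, 1:c
completions by unplaced set U, small U first (add the entries for U minus each lowest piece of U):
  |U|=1: {4}:1
  |U|=2: {0,4}:1  {3,4}:1
  |U|=3: {0,3,4}:2  {2,3,4}:1
  start at 0(x): 1
  start at 1(c): 3
sum over floor = 4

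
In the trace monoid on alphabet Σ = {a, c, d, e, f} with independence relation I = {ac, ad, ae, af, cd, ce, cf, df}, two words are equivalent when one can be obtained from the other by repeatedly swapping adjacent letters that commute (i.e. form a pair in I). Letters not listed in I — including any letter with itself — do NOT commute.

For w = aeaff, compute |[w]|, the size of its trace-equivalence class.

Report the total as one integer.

10

0(a) covers ∅
1(e) covers ∅
2(a) covers 0:a
3(f) covers 1:e
4(f) covers 3:f
floor of heap: 0:a, 1:e
completions by unplaced set U, small U first (add the entries for U minus each lowest piece of U):
  |U|=1: {2}:1  {4}:1
  |U|=2: {0,2}:1  {2,4}:2  {3,4}:1
  |U|=3: {0,2,4}:3  {1,3,4}:1  {2,3,4}:3
  start at 0(a): 4
  start at 1(e): 6
sum over floor = 10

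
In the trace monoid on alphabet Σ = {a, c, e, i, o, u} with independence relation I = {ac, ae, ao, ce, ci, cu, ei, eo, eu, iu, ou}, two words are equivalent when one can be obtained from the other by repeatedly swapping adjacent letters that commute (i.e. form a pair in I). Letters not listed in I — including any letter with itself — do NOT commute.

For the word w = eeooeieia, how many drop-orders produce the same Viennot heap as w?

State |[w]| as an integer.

0(e) covers ∅
1(e) covers 0:e
2(o) covers ∅
3(o) covers 2:o
4(e) covers 1:e
5(i) covers 3:o
6(e) covers 4:e
7(i) covers 5:i
8(a) covers 7:i
floor of heap: 0:e, 2:o
completions by unplaced set U, small U first (add the entries for U minus each lowest piece of U):
  |U|=1: {6}:1  {8}:1
  |U|=2: {4,6}:1  {6,8}:2  {7,8}:1
  |U|=3: {1,4,6}:1  {4,6,8}:3  {5,7,8}:1  {6,7,8}:3
  |U|=4: {0,1,4,6}:1  {1,4,6,8}:4  {3,5,7,8}:1  {4,6,7,8}:6  {5,6,7,8}:4
  |U|=5: {0,1,4,6,8}:5  {1,4,6,7,8}:10  {2,3,5,7,8}:1  {3,5,6,7,8}:5  {4,5,6,7,8}:10
  |U|=6: {0,1,4,6,7,8}:15  {1,4,5,6,7,8}:20  {2,3,5,6,7,8}:6  {3,4,5,6,7,8}:15
  |U|=7: {0,1,4,5,6,7,8}:35  {1,3,4,5,6,7,8}:35  {2,3,4,5,6,7,8}:21
  start at 0(e): 56
  start at 2(o): 70
sum over floor = 126

126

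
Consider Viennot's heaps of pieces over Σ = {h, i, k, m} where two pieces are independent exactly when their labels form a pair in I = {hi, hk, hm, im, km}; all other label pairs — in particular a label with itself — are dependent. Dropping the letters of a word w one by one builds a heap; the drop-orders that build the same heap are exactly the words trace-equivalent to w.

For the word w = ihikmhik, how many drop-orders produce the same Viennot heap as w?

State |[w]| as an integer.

piece 0:i — minimal
piece 1:h — minimal
piece 2:i rests on {0:i}
piece 3:k rests on {2:i}
piece 4:m — minimal
piece 5:h rests on {1:h}
piece 6:i rests on {3:k}
piece 7:k rests on {6:i}
minimal pieces: {0:i, 1:h, 4:m}
ways to finish when only these pieces remain (= sum over removing one remaining piece with nothing left below it):
  1 left: {4}→1  {5}→1  {7}→1
  2 left: {1,5}→1  {4,5}→2  {4,7}→2  {5,7}→2  {6,7}→1
  3 left: {1,4,5}→3  {1,5,7}→3  {3,6,7}→1  {4,5,7}→6  {4,6,7}→3  {5,6,7}→3
  4 left: {1,4,5,7}→12  {1,5,6,7}→6  {2,3,6,7}→1  {3,4,6,7}→4  {3,5,6,7}→4  {4,5,6,7}→12
  5 left: {0,2,3,6,7}→1  {1,3,5,6,7}→10  {1,4,5,6,7}→30  {2,3,4,6,7}→5  {2,3,5,6,7}→5  {3,4,5,6,7}→20
  6 left: {0,2,3,4,6,7}→6  {0,2,3,5,6,7}→6  {1,2,3,5,6,7}→15  {1,3,4,5,6,7}→60  {2,3,4,5,6,7}→30
  placing 0:i first → 105 extensions
  placing 1:h first → 42 extensions
  placing 4:m first → 21 extensions
total linear extensions = 168

168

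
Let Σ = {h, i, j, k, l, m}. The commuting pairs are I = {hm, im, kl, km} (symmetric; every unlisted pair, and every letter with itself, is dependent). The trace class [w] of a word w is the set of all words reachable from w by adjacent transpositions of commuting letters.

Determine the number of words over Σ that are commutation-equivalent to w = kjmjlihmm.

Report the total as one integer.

6

0(k) covers ∅
1(j) covers 0:k
2(m) covers 1:j
3(j) covers 2:m
4(l) covers 3:j
5(i) covers 4:l
6(h) covers 5:i
7(m) covers 4:l
8(m) covers 7:m
floor of heap: 0:k
completions by unplaced set U, small U first (add the entries for U minus each lowest piece of U):
  |U|=1: {6}:1  {8}:1
  |U|=2: {5,6}:1  {6,8}:2  {7,8}:1
  |U|=3: {5,6,8}:3  {6,7,8}:3
  |U|=4: {5,6,7,8}:6
  |U|=5: {4,5,6,7,8}:6
  |U|=6: {3,4,5,6,7,8}:6
  |U|=7: {2,3,4,5,6,7,8}:6
  start at 0(k): 6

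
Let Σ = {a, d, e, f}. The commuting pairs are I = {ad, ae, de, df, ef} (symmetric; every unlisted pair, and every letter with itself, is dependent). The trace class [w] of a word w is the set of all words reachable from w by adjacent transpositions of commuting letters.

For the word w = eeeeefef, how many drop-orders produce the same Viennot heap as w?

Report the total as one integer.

0(e) covers ∅
1(e) covers 0:e
2(e) covers 1:e
3(e) covers 2:e
4(e) covers 3:e
5(f) covers ∅
6(e) covers 4:e
7(f) covers 5:f
floor of heap: 0:e, 5:f
completions by unplaced set U, small U first (add the entries for U minus each lowest piece of U):
  |U|=1: {6}:1  {7}:1
  |U|=2: {4,6}:1  {5,7}:1  {6,7}:2
  |U|=3: {3,4,6}:1  {4,6,7}:3  {5,6,7}:3
  |U|=4: {2,3,4,6}:1  {3,4,6,7}:4  {4,5,6,7}:6
  |U|=5: {1,2,3,4,6}:1  {2,3,4,6,7}:5  {3,4,5,6,7}:10
  |U|=6: {0,1,2,3,4,6}:1  {1,2,3,4,6,7}:6  {2,3,4,5,6,7}:15
  start at 0(e): 21
  start at 5(f): 7
sum over floor = 28

28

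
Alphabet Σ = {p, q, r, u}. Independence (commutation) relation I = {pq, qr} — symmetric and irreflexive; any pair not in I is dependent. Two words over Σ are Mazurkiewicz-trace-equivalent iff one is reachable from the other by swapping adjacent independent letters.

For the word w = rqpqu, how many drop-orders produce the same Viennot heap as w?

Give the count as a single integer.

6

piece 0:r — minimal
piece 1:q — minimal
piece 2:p rests on {0:r}
piece 3:q rests on {1:q}
piece 4:u rests on {2:p, 3:q}
minimal pieces: {0:r, 1:q}
ways to finish when only these pieces remain (= sum over removing one remaining piece with nothing left below it):
  1 left: {4}→1
  2 left: {2,4}→1  {3,4}→1
  3 left: {0,2,4}→1  {1,3,4}→1  {2,3,4}→2
  placing 0:r first → 3 extensions
  placing 1:q first → 3 extensions
total linear extensions = 6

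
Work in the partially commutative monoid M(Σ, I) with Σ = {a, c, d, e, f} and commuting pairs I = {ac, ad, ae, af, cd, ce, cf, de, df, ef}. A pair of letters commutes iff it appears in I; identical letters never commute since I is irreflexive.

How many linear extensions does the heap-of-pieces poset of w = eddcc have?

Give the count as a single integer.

piece 0:e — minimal
piece 1:d — minimal
piece 2:d rests on {1:d}
piece 3:c — minimal
piece 4:c rests on {3:c}
minimal pieces: {0:e, 1:d, 3:c}
ways to finish when only these pieces remain (= sum over removing one remaining piece with nothing left below it):
  1 left: {0}→1  {2}→1  {4}→1
  2 left: {0,2}→2  {0,4}→2  {1,2}→1  {2,4}→2  {3,4}→1
  3 left: {0,1,2}→3  {0,2,4}→6  {0,3,4}→3  {1,2,4}→3  {2,3,4}→3
  placing 0:e first → 6 extensions
  placing 1:d first → 12 extensions
  placing 3:c first → 12 extensions
total linear extensions = 30

30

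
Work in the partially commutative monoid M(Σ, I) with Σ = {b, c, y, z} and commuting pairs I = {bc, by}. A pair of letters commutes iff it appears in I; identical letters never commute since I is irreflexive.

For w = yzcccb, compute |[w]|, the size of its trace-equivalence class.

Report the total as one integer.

0(y) covers ∅
1(z) covers 0:y
2(c) covers 1:z
3(c) covers 2:c
4(c) covers 3:c
5(b) covers 1:z
floor of heap: 0:y
completions by unplaced set U, small U first (add the entries for U minus each lowest piece of U):
  |U|=1: {4}:1  {5}:1
  |U|=2: {3,4}:1  {4,5}:2
  |U|=3: {2,3,4}:1  {3,4,5}:3
  |U|=4: {2,3,4,5}:4
  start at 0(y): 4

4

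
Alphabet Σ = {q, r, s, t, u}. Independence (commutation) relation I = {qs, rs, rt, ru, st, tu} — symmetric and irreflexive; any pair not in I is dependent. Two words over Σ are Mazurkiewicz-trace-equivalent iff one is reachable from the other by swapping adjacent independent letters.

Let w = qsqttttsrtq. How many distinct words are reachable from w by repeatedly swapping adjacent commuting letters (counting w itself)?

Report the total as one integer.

piece 0:q — minimal
piece 1:s — minimal
piece 2:q rests on {0:q}
piece 3:t rests on {2:q}
piece 4:t rests on {3:t}
piece 5:t rests on {4:t}
piece 6:t rests on {5:t}
piece 7:s rests on {1:s}
piece 8:r rests on {2:q}
piece 9:t rests on {6:t}
piece 10:q rests on {8:r, 9:t}
minimal pieces: {0:q, 1:s}
ways to finish when only these pieces remain (= sum over removing one remaining piece with nothing left below it):
  1 left: {7}→1  {10}→1
  2 left: {1,7}→1  {7,10}→2  {8,10}→1  {9,10}→1
  3 left: {1,7,10}→3  {6,9,10}→1  {7,8,10}→3  {7,9,10}→3  {8,9,10}→2
  4 left: {1,7,8,10}→6  {1,7,9,10}→6  {5,6,9,10}→1  {6,7,9,10}→4  {6,8,9,10}→3  {7,8,9,10}→8
  5 left: {1,6,7,9,10}→10  {1,7,8,9,10}→20  {4,5,6,9,10}→1  {5,6,7,9,10}→5  {5,6,8,9,10}→4  {6,7,8,9,10}→15
  6 left: {1,5,6,7,9,10}→15  {1,6,7,8,9,10}→45  {3,4,5,6,9,10}→1  {4,5,6,7,9,10}→6  {4,5,6,8,9,10}→5  {5,6,7,8,9,10}→24
  7 left: {1,4,5,6,7,9,10}→21  {1,5,6,7,8,9,10}→84  {3,4,5,6,7,9,10}→7  {3,4,5,6,8,9,10}→6  {4,5,6,7,8,9,10}→35
  8 left: {1,3,4,5,6,7,9,10}→28  {1,4,5,6,7,8,9,10}→140  {2,3,4,5,6,8,9,10}→6  {3,4,5,6,7,8,9,10}→48
  9 left: {0,2,3,4,5,6,8,9,10}→6  {1,3,4,5,6,7,8,9,10}→216  {2,3,4,5,6,7,8,9,10}→54
  placing 0:q first → 270 extensions
  placing 1:s first → 60 extensions
total linear extensions = 330

330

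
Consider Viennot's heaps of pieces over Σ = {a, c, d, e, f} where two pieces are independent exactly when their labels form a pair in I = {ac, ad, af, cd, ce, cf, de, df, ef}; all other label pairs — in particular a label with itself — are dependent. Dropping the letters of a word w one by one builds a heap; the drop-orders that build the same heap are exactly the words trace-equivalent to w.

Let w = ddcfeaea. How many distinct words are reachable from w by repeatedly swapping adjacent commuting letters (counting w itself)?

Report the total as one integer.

piece 0:d — minimal
piece 1:d rests on {0:d}
piece 2:c — minimal
piece 3:f — minimal
piece 4:e — minimal
piece 5:a rests on {4:e}
piece 6:e rests on {5:a}
piece 7:a rests on {6:e}
minimal pieces: {0:d, 2:c, 3:f, 4:e}
ways to finish when only these pieces remain (= sum over removing one remaining piece with nothing left below it):
  1 left: {1}→1  {2}→1  {3}→1  {7}→1
  2 left: {0,1}→1  {1,2}→2  {1,3}→2  {1,7}→2  {2,3}→2  {2,7}→2  {3,7}→2  {6,7}→1
  3 left: {0,1,2}→3  {0,1,3}→3  {0,1,7}→3  {1,2,3}→6  {1,2,7}→6  {1,3,7}→6  {1,6,7}→3  {2,3,7}→6  {2,6,7}→3  {3,6,7}→3  {5,6,7}→1
  4 left: {0,1,2,3}→12  {0,1,2,7}→12  {0,1,3,7}→12  {0,1,6,7}→6  {1,2,3,7}→24  {1,2,6,7}→12  {1,3,6,7}→12  {1,5,6,7}→4  {2,3,6,7}→12  {2,5,6,7}→4  {3,5,6,7}→4  {4,5,6,7}→1
  5 left: {0,1,2,3,7}→60  {0,1,2,6,7}→30  {0,1,3,6,7}→30  {0,1,5,6,7}→10  {1,2,3,6,7}→60  {1,2,5,6,7}→20  {1,3,5,6,7}→20  {1,4,5,6,7}→5  {2,3,5,6,7}→20  {2,4,5,6,7}→5  {3,4,5,6,7}→5
  6 left: {0,1,2,3,6,7}→180  {0,1,2,5,6,7}→60  {0,1,3,5,6,7}→60  {0,1,4,5,6,7}→15  {1,2,3,5,6,7}→120  {1,2,4,5,6,7}→30  {1,3,4,5,6,7}→30  {2,3,4,5,6,7}→30
  placing 0:d first → 210 extensions
  placing 2:c first → 105 extensions
  placing 3:f first → 105 extensions
  placing 4:e first → 420 extensions
total linear extensions = 840

840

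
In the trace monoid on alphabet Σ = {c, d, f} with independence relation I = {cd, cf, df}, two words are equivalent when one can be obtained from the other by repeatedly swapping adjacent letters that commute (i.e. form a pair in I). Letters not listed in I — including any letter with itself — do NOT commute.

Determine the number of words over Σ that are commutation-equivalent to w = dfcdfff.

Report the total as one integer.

105

#0=d has no predecessor
#1=f has no predecessor
#2=c has no predecessor
#3=d depends on [0:d]
#4=f depends on [1:f]
#5=f depends on [4:f]
#6=f depends on [5:f]
sources: [0:d, 1:f, 2:c]
N(rest) = Σ N(rest − s) over sources s of rest; N(one piece) = 1:
  size 1 → [2]=1  [3]=1  [6]=1
  size 2 → [0,3]=1  [2,3]=2  [2,6]=2  [3,6]=2  [5,6]=1
  size 3 → [0,2,3]=3  [0,3,6]=3  [2,3,6]=6  [2,5,6]=3  [3,5,6]=3  [4,5,6]=1
  size 4 → [0,2,3,6]=12  [0,3,5,6]=6  [1,4,5,6]=1  [2,3,5,6]=12  [2,4,5,6]=4  [3,4,5,6]=4
  size 5 → [0,2,3,5,6]=30  [0,3,4,5,6]=10  [1,2,4,5,6]=5  [1,3,4,5,6]=5  [2,3,4,5,6]=20
  first=0(d) contributes 30
  first=1(f) contributes 60
  first=2(c) contributes 15
|[w]| = 105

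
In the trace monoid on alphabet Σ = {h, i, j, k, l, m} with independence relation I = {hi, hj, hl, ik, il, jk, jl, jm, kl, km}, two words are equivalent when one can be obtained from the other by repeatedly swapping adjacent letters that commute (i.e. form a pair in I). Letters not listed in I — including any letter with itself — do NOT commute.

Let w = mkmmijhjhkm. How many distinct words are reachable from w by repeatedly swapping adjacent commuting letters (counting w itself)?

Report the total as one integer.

drop 0:m onto floor
drop 1:k onto floor
drop 2:m onto {0:m}
drop 3:m onto {2:m}
drop 4:i onto {3:m}
drop 5:j onto {4:i}
drop 6:h onto {1:k, 3:m}
drop 7:j onto {5:j}
drop 8:h onto {6:h}
drop 9:k onto {8:h}
drop 10:m onto {4:i, 8:h}
ground layer = {0:m, 1:k}
drop-orders for the pieces not yet dropped (sum over which currently-grounded one goes next):
  1 to go: {7} 1  {9} 1  {10} 1
  2 to go: {5,7} 1  {7,9} 2  {7,10} 2  {9,10} 2
  3 to go: {5,7,9} 3  {5,7,10} 3  {7,9,10} 6  {8,9,10} 2
  4 to go: {4,5,7,10} 3  {5,7,9,10} 12  {6,8,9,10} 2  {7,8,9,10} 8
  5 to go: {1,6,8,9,10} 2  {4,5,7,9,10} 15  {5,7,8,9,10} 20  {6,7,8,9,10} 10
  6 to go: {1,6,7,8,9,10} 12  {4,5,7,8,9,10} 35  {5,6,7,8,9,10} 30
  7 to go: {1,5,6,7,8,9,10} 42  {4,5,6,7,8,9,10} 65
  8 to go: {1,4,5,6,7,8,9,10} 107  {3,4,5,6,7,8,9,10} 65
  9 to go: {1,3,4,5,6,7,8,9,10} 172  {2,3,4,5,6,7,8,9,10} 65
  if 0:m drops first: 237 orders
  if 1:k drops first: 65 orders
heap linearizations: 302

302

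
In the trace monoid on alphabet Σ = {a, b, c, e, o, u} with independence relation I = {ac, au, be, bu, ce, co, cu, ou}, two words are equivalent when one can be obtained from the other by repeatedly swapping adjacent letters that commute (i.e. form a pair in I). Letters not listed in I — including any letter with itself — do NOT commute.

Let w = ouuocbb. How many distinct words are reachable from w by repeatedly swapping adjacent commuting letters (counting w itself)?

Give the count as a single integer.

63

0(o) covers ∅
1(u) covers ∅
2(u) covers 1:u
3(o) covers 0:o
4(c) covers ∅
5(b) covers 3:o, 4:c
6(b) covers 5:b
floor of heap: 0:o, 1:u, 4:c
completions by unplaced set U, small U first (add the entries for U minus each lowest piece of U):
  |U|=1: {2}:1  {6}:1
  |U|=2: {1,2}:1  {2,6}:2  {5,6}:1
  |U|=3: {1,2,6}:3  {2,5,6}:3  {3,5,6}:1  {4,5,6}:1
  |U|=4: {0,3,5,6}:1  {1,2,5,6}:6  {2,3,5,6}:4  {2,4,5,6}:4  {3,4,5,6}:2
  |U|=5: {0,2,3,5,6}:5  {0,3,4,5,6}:3  {1,2,3,5,6}:10  {1,2,4,5,6}:10  {2,3,4,5,6}:10
  start at 0(o): 30
  start at 1(u): 18
  start at 4(c): 15
sum over floor = 63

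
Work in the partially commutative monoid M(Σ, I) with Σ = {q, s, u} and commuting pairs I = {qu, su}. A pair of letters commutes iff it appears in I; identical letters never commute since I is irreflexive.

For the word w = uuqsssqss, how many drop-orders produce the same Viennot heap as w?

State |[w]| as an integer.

36

#0=u has no predecessor
#1=u depends on [0:u]
#2=q has no predecessor
#3=s depends on [2:q]
#4=s depends on [3:s]
#5=s depends on [4:s]
#6=q depends on [5:s]
#7=s depends on [6:q]
#8=s depends on [7:s]
sources: [0:u, 2:q]
N(rest) = Σ N(rest − s) over sources s of rest; N(one piece) = 1:
  size 1 → [1]=1  [8]=1
  size 2 → [0,1]=1  [1,8]=2  [7,8]=1
  size 3 → [0,1,8]=3  [1,7,8]=3  [6,7,8]=1
  size 4 → [0,1,7,8]=6  [1,6,7,8]=4  [5,6,7,8]=1
  size 5 → [0,1,6,7,8]=10  [1,5,6,7,8]=5  [4,5,6,7,8]=1
  size 6 → [0,1,5,6,7,8]=15  [1,4,5,6,7,8]=6  [3,4,5,6,7,8]=1
  size 7 → [0,1,4,5,6,7,8]=21  [1,3,4,5,6,7,8]=7  [2,3,4,5,6,7,8]=1
  first=0(u) contributes 8
  first=2(q) contributes 28
|[w]| = 36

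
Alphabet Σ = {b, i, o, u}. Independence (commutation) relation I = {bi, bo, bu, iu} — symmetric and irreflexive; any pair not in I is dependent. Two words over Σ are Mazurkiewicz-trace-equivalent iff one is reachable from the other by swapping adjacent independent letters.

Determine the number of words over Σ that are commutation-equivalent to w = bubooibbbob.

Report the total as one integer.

462

#0=b has no predecessor
#1=u has no predecessor
#2=b depends on [0:b]
#3=o depends on [1:u]
#4=o depends on [3:o]
#5=i depends on [4:o]
#6=b depends on [2:b]
#7=b depends on [6:b]
#8=b depends on [7:b]
#9=o depends on [5:i]
#10=b depends on [8:b]
sources: [0:b, 1:u]
N(rest) = Σ N(rest − s) over sources s of rest; N(one piece) = 1:
  size 1 → [9]=1  [10]=1
  size 2 → [5,9]=1  [8,10]=1  [9,10]=2
  size 3 → [4,5,9]=1  [5,9,10]=3  [7,8,10]=1  [8,9,10]=3
  size 4 → [3,4,5,9]=1  [4,5,9,10]=4  [5,8,9,10]=6  [6,7,8,10]=1  [7,8,9,10]=4
  size 5 → [1,3,4,5,9]=1  [2,6,7,8,10]=1  [3,4,5,9,10]=5  [4,5,8,9,10]=10  [5,7,8,9,10]=10  [6,7,8,9,10]=5
  size 6 → [0,2,6,7,8,10]=1  [1,3,4,5,9,10]=6  [2,6,7,8,9,10]=6  [3,4,5,8,9,10]=15  [4,5,7,8,9,10]=20  [5,6,7,8,9,10]=15
  size 7 → [0,2,6,7,8,9,10]=7  [1,3,4,5,8,9,10]=21  [2,5,6,7,8,9,10]=21  [3,4,5,7,8,9,10]=35  [4,5,6,7,8,9,10]=35
  size 8 → [0,2,5,6,7,8,9,10]=28  [1,3,4,5,7,8,9,10]=56  [2,4,5,6,7,8,9,10]=56  [3,4,5,6,7,8,9,10]=70
  size 9 → [0,2,4,5,6,7,8,9,10]=84  [1,3,4,5,6,7,8,9,10]=126  [2,3,4,5,6,7,8,9,10]=126
  first=0(b) contributes 252
  first=1(u) contributes 210
|[w]| = 462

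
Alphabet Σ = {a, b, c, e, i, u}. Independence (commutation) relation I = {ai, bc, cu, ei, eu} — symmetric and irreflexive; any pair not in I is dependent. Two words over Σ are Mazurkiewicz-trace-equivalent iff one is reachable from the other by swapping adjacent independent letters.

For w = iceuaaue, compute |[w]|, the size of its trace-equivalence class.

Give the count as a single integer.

6

drop 0:i onto floor
drop 1:c onto {0:i}
drop 2:e onto {1:c}
drop 3:u onto {0:i}
drop 4:a onto {2:e, 3:u}
drop 5:a onto {4:a}
drop 6:u onto {5:a}
drop 7:e onto {5:a}
ground layer = {0:i}
drop-orders for the pieces not yet dropped (sum over which currently-grounded one goes next):
  1 to go: {6} 1  {7} 1
  2 to go: {6,7} 2
  3 to go: {5,6,7} 2
  4 to go: {4,5,6,7} 2
  5 to go: {2,4,5,6,7} 2  {3,4,5,6,7} 2
  6 to go: {1,2,4,5,6,7} 2  {2,3,4,5,6,7} 4
  if 0:i drops first: 6 orders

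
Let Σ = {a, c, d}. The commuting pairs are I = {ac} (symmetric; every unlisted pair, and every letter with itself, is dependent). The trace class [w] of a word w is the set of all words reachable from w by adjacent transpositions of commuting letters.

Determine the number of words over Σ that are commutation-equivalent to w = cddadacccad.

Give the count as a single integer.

#0=c has no predecessor
#1=d depends on [0:c]
#2=d depends on [1:d]
#3=a depends on [2:d]
#4=d depends on [3:a]
#5=a depends on [4:d]
#6=c depends on [4:d]
#7=c depends on [6:c]
#8=c depends on [7:c]
#9=a depends on [5:a]
#10=d depends on [8:c, 9:a]
sources: [0:c]
N(rest) = Σ N(rest − s) over sources s of rest; N(one piece) = 1:
  size 1 → [10]=1
  size 2 → [8,10]=1  [9,10]=1
  size 3 → [5,9,10]=1  [7,8,10]=1  [8,9,10]=2
  size 4 → [5,8,9,10]=3  [6,7,8,10]=1  [7,8,9,10]=3
  size 5 → [5,7,8,9,10]=6  [6,7,8,9,10]=4
  size 6 → [5,6,7,8,9,10]=10
  size 7 → [4,5,6,7,8,9,10]=10
  size 8 → [3,4,5,6,7,8,9,10]=10
  size 9 → [2,3,4,5,6,7,8,9,10]=10
  first=0(c) contributes 10

10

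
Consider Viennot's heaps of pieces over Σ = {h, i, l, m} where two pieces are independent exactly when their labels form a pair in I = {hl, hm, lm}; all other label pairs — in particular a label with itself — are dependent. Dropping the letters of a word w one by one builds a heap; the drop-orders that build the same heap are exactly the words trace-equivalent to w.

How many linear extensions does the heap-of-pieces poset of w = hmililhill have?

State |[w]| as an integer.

4

#0=h has no predecessor
#1=m has no predecessor
#2=i depends on [0:h, 1:m]
#3=l depends on [2:i]
#4=i depends on [3:l]
#5=l depends on [4:i]
#6=h depends on [4:i]
#7=i depends on [5:l, 6:h]
#8=l depends on [7:i]
#9=l depends on [8:l]
sources: [0:h, 1:m]
N(rest) = Σ N(rest − s) over sources s of rest; N(one piece) = 1:
  size 1 → [9]=1
  size 2 → [8,9]=1
  size 3 → [7,8,9]=1
  size 4 → [5,7,8,9]=1  [6,7,8,9]=1
  size 5 → [5,6,7,8,9]=2
  size 6 → [4,5,6,7,8,9]=2
  size 7 → [3,4,5,6,7,8,9]=2
  size 8 → [2,3,4,5,6,7,8,9]=2
  first=0(h) contributes 2
  first=1(m) contributes 2
|[w]| = 4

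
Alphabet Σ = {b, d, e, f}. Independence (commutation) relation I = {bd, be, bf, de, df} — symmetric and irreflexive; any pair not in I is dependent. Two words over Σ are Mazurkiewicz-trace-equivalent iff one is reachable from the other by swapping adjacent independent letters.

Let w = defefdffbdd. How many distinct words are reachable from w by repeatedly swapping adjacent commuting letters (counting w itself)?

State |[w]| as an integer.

2310

drop 0:d onto floor
drop 1:e onto floor
drop 2:f onto {1:e}
drop 3:e onto {2:f}
drop 4:f onto {3:e}
drop 5:d onto {0:d}
drop 6:f onto {4:f}
drop 7:f onto {6:f}
drop 8:b onto floor
drop 9:d onto {5:d}
drop 10:d onto {9:d}
ground layer = {0:d, 1:e, 8:b}
drop-orders for the pieces not yet dropped (sum over which currently-grounded one goes next):
  1 to go: {7} 1  {8} 1  {10} 1
  2 to go: {6,7} 1  {7,8} 2  {7,10} 2  {8,10} 2  {9,10} 1
  3 to go: {4,6,7} 1  {5,9,10} 1  {6,7,8} 3  {6,7,10} 3  {7,8,10} 6  {7,9,10} 3  {8,9,10} 3
  4 to go: {0,5,9,10} 1  {3,4,6,7} 1  {4,6,7,8} 4  {4,6,7,10} 4  {5,7,9,10} 4  {5,8,9,10} 4  {6,7,8,10} 12  {6,7,9,10} 6  {7,8,9,10} 12
  5 to go: {0,5,7,9,10} 5  {0,5,8,9,10} 5  {2,3,4,6,7} 1  {3,4,6,7,8} 5  {3,4,6,7,10} 5  {4,6,7,8,10} 20  {4,6,7,9,10} 10  {5,6,7,9,10} 10  {5,7,8,9,10} 20  {6,7,8,9,10} 30
  6 to go: {0,5,6,7,9,10} 15  {0,5,7,8,9,10} 30  {1,2,3,4,6,7} 1  {2,3,4,6,7,8} 6  {2,3,4,6,7,10} 6  {3,4,6,7,8,10} 30  {3,4,6,7,9,10} 15  {4,5,6,7,9,10} 20  {4,6,7,8,9,10} 60  {5,6,7,8,9,10} 60
  7 to go: {0,4,5,6,7,9,10} 35  {0,5,6,7,8,9,10} 105  {1,2,3,4,6,7,8} 7  {1,2,3,4,6,7,10} 7  {2,3,4,6,7,8,10} 42  {2,3,4,6,7,9,10} 21  {3,4,5,6,7,9,10} 35  {3,4,6,7,8,9,10} 105  {4,5,6,7,8,9,10} 140
  8 to go: {0,3,4,5,6,7,9,10} 70  {0,4,5,6,7,8,9,10} 280  {1,2,3,4,6,7,8,10} 56  {1,2,3,4,6,7,9,10} 28  {2,3,4,5,6,7,9,10} 56  {2,3,4,6,7,8,9,10} 168  {3,4,5,6,7,8,9,10} 280
  9 to go: {0,2,3,4,5,6,7,9,10} 126  {0,3,4,5,6,7,8,9,10} 630  {1,2,3,4,5,6,7,9,10} 84  {1,2,3,4,6,7,8,9,10} 252  {2,3,4,5,6,7,8,9,10} 504
  if 0:d drops first: 840 orders
  if 1:e drops first: 1260 orders
  if 8:b drops first: 210 orders
heap linearizations: 2310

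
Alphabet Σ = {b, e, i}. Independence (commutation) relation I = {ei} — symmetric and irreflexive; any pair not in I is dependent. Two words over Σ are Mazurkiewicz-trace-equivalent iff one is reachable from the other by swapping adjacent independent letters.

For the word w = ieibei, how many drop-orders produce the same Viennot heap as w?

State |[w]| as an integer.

6

drop 0:i onto floor
drop 1:e onto floor
drop 2:i onto {0:i}
drop 3:b onto {1:e, 2:i}
drop 4:e onto {3:b}
drop 5:i onto {3:b}
ground layer = {0:i, 1:e}
drop-orders for the pieces not yet dropped (sum over which currently-grounded one goes next):
  1 to go: {4} 1  {5} 1
  2 to go: {4,5} 2
  3 to go: {3,4,5} 2
  4 to go: {1,3,4,5} 2  {2,3,4,5} 2
  if 0:i drops first: 4 orders
  if 1:e drops first: 2 orders
heap linearizations: 6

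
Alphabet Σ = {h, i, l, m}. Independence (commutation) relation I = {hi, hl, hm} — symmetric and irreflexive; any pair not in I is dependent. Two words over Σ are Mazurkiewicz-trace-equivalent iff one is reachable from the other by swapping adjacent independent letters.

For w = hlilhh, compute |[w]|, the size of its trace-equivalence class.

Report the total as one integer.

0(h) covers ∅
1(l) covers ∅
2(i) covers 1:l
3(l) covers 2:i
4(h) covers 0:h
5(h) covers 4:h
floor of heap: 0:h, 1:l
completions by unplaced set U, small U first (add the entries for U minus each lowest piece of U):
  |U|=1: {3}:1  {5}:1
  |U|=2: {2,3}:1  {3,5}:2  {4,5}:1
  |U|=3: {0,4,5}:1  {1,2,3}:1  {2,3,5}:3  {3,4,5}:3
  |U|=4: {0,3,4,5}:4  {1,2,3,5}:4  {2,3,4,5}:6
  start at 0(h): 10
  start at 1(l): 10
sum over floor = 20

20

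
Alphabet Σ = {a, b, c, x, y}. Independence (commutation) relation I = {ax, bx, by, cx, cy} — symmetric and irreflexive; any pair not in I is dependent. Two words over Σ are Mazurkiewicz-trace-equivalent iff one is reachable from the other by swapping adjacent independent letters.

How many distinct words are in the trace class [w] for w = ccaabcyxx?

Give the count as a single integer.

10

#0=c has no predecessor
#1=c depends on [0:c]
#2=a depends on [1:c]
#3=a depends on [2:a]
#4=b depends on [3:a]
#5=c depends on [4:b]
#6=y depends on [3:a]
#7=x depends on [6:y]
#8=x depends on [7:x]
sources: [0:c]
N(rest) = Σ N(rest − s) over sources s of rest; N(one piece) = 1:
  size 1 → [5]=1  [8]=1
  size 2 → [4,5]=1  [5,8]=2  [7,8]=1
  size 3 → [4,5,8]=3  [5,7,8]=3  [6,7,8]=1
  size 4 → [4,5,7,8]=6  [5,6,7,8]=4
  size 5 → [4,5,6,7,8]=10
  size 6 → [3,4,5,6,7,8]=10
  size 7 → [2,3,4,5,6,7,8]=10
  first=0(c) contributes 10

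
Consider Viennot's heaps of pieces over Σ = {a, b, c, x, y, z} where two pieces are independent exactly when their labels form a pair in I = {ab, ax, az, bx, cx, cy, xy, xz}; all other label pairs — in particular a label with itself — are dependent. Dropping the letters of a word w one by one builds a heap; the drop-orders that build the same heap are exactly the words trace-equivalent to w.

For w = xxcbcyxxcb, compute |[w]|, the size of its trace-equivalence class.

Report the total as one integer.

0(x) covers ∅
1(x) covers 0:x
2(c) covers ∅
3(b) covers 2:c
4(c) covers 3:b
5(y) covers 3:b
6(x) covers 1:x
7(x) covers 6:x
8(c) covers 4:c
9(b) covers 5:y, 8:c
floor of heap: 0:x, 2:c
completions by unplaced set U, small U first (add the entries for U minus each lowest piece of U):
  |U|=1: {7}:1  {9}:1
  |U|=2: {5,9}:1  {6,7}:1  {7,9}:2  {8,9}:1
  |U|=3: {1,6,7}:1  {4,8,9}:1  {5,7,9}:3  {5,8,9}:2  {6,7,9}:3  {7,8,9}:3
  |U|=4: {0,1,6,7}:1  {1,6,7,9}:4  {4,5,8,9}:3  {4,7,8,9}:4  {5,6,7,9}:6  {5,7,8,9}:8  {6,7,8,9}:6
  |U|=5: {0,1,6,7,9}:5  {1,5,6,7,9}:10  {1,6,7,8,9}:10  {3,4,5,8,9}:3  {4,5,7,8,9}:15  {4,6,7,8,9}:10  {5,6,7,8,9}:20
  |U|=6: {0,1,5,6,7,9}:15  {0,1,6,7,8,9}:15  {1,4,6,7,8,9}:20  {1,5,6,7,8,9}:40  {2,3,4,5,8,9}:3  {3,4,5,7,8,9}:18  {4,5,6,7,8,9}:45
  |U|=7: {0,1,4,6,7,8,9}:35  {0,1,5,6,7,8,9}:70  {1,4,5,6,7,8,9}:105  {2,3,4,5,7,8,9}:21  {3,4,5,6,7,8,9}:63
  |U|=8: {0,1,4,5,6,7,8,9}:210  {1,3,4,5,6,7,8,9}:168  {2,3,4,5,6,7,8,9}:84
  start at 0(x): 252
  start at 2(c): 378
sum over floor = 630

630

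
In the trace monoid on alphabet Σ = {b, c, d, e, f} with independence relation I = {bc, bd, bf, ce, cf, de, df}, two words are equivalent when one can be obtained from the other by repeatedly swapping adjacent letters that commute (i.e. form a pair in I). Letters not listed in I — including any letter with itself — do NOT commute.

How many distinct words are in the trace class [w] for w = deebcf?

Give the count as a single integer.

30

#0=d has no predecessor
#1=e has no predecessor
#2=e depends on [1:e]
#3=b depends on [2:e]
#4=c depends on [0:d]
#5=f depends on [2:e]
sources: [0:d, 1:e]
N(rest) = Σ N(rest − s) over sources s of rest; N(one piece) = 1:
  size 1 → [3]=1  [4]=1  [5]=1
  size 2 → [0,4]=1  [3,4]=2  [3,5]=2  [4,5]=2
  size 3 → [0,3,4]=3  [0,4,5]=3  [2,3,5]=2  [3,4,5]=6
  size 4 → [0,3,4,5]=12  [1,2,3,5]=2  [2,3,4,5]=8
  first=0(d) contributes 10
  first=1(e) contributes 20
|[w]| = 30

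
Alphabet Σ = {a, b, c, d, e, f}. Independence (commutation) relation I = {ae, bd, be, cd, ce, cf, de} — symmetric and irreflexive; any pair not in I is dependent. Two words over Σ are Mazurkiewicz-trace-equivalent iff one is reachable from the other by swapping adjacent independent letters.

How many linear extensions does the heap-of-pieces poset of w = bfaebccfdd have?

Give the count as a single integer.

35

piece 0:b — minimal
piece 1:f rests on {0:b}
piece 2:a rests on {1:f}
piece 3:e rests on {1:f}
piece 4:b rests on {2:a}
piece 5:c rests on {4:b}
piece 6:c rests on {5:c}
piece 7:f rests on {3:e, 4:b}
piece 8:d rests on {7:f}
piece 9:d rests on {8:d}
minimal pieces: {0:b}
ways to finish when only these pieces remain (= sum over removing one remaining piece with nothing left below it):
  1 left: {6}→1  {9}→1
  2 left: {5,6}→1  {6,9}→2  {8,9}→1
  3 left: {5,6,9}→3  {6,8,9}→3  {7,8,9}→1
  4 left: {3,7,8,9}→1  {5,6,8,9}→6  {6,7,8,9}→4
  5 left: {3,6,7,8,9}→5  {5,6,7,8,9}→10
  6 left: {3,5,6,7,8,9}→15  {4,5,6,7,8,9}→10
  7 left: {2,4,5,6,7,8,9}→10  {3,4,5,6,7,8,9}→25
  8 left: {2,3,4,5,6,7,8,9}→35
  placing 0:b first → 35 extensions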